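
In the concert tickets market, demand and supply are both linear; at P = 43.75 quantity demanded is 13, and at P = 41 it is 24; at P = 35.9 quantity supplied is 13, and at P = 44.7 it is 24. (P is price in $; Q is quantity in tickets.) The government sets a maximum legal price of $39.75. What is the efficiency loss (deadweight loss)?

$3.73

Demand slope = (41 − 43.75)/(24 − 13) = −0.25, so P = 47 − 0.25Q.
Supply slope = (44.7 − 35.9)/(24 − 13) = 0.8, so P = 25.5 + 0.8Q.
Competitive equilibrium: 47 − 0.25Q = 25.5 + 0.8Q → Q* = 20.4762, P* = 41.881.
At the ceiling P = 39.75, quantity supplied = (39.75 − 25.5)/0.8 = 17.8125.
Willingness to pay at Q' = 17.8125: 47 − 0.25·17.8125 = 42.5469.
ΔQ = 20.4762 − 17.8125 = 2.6637; wedge = 42.5469 − 39.75 = 2.7969.
DWL = ½ × 2.6637 × 2.7969 = $3.73.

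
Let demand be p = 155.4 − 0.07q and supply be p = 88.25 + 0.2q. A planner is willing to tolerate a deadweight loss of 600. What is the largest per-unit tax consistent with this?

Competitive equilibrium: 155.4 − 0.07q = 88.25 + 0.2q → q* = 248.7037, p* = 137.9907.
A tax t gives Δq = t/0.27 and wedge t, so DWL = t²/0.54.
t²/0.54 = 600 → t² = 324 → t = 18.

18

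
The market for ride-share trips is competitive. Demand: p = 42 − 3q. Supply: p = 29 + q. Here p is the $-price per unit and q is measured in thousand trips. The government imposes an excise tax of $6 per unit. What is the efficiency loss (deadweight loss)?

$4.50 thousand

Competitive equilibrium: 42 − 3q = 29 + q → q* = 3.25, p* = 32.25.
With the tax, the buyer price exceeds the seller price by 6: (42 − 3q) − (29 + q) = 6 → q' = 1.75.
Δq = 3.25 − 1.75 = 1.5; the wedge equals the tax, 6.
DWL = ½ × 1.5 × 6 = $4.50 thousand.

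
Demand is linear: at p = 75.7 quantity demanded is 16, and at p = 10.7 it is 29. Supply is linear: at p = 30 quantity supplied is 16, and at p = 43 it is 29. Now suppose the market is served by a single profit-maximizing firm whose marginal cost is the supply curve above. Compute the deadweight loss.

345.71

Demand slope = (10.7 − 75.7)/(29 − 16) = −5, so p = 155.7 − 5q.
Supply slope = (43 − 30)/(29 − 16) = 1, so p = 14 + q.
Competitive equilibrium: 155.7 − 5q = 14 + q → q* = 23.6167, p* = 37.6167.
Marginal revenue: MR = 155.7 − 10q. Set MR = MC: 155.7 − 10q = 14 + q → q_m = 12.8818.
Price p_m = 155.7 − 5·12.8818 = 91.291; MC(q_m) = 14 + 1·12.8818 = 26.8818.
Competitive q* = 23.6167, so Δq = 10.7349; wedge = 91.291 − 26.8818 = 64.4092.
Deadweight loss = ½ × 10.7349 × 64.4092 = 345.71.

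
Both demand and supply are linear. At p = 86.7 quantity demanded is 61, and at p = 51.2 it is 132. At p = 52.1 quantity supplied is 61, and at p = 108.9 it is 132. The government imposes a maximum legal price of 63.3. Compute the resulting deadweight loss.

103.45

Demand slope = (51.2 − 86.7)/(132 − 61) = −0.5, so p = 117.2 − 0.5q.
Supply slope = (108.9 − 52.1)/(132 − 61) = 0.8, so p = 3.3 + 0.8q.
Competitive equilibrium: 117.2 − 0.5q = 3.3 + 0.8q → q* = 87.6154, p* = 73.3923.
At the ceiling p = 63.3, quantity supplied = (63.3 − 3.3)/0.8 = 75.
Willingness to pay at q' = 75: 117.2 − 0.5·75 = 79.7.
Δq = 87.6154 − 75 = 12.6154; wedge = 79.7 − 63.3 = 16.4.
Deadweight loss = ½ × 12.6154 × 16.4 = 103.45.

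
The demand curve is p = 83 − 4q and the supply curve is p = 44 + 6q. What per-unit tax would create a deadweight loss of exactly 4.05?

Competitive equilibrium: 83 − 4q = 44 + 6q → q* = 3.9, p* = 67.4.
A tax t gives Δq = t/10 and wedge t, so DWL = t²/20.
t²/20 = 4.05 → t² = 81 → t = 9.

9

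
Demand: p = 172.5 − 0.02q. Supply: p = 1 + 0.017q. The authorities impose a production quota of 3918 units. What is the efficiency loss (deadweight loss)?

Competitive equilibrium: 172.5 − 0.02q = 1 + 0.017q → q* = 4635.1351, p* = 79.7973.
At q = 3918: demand price = 172.5 − 0.02·3918 = 94.14; supply price = 1 + 0.017·3918 = 67.606.
Δq = 4635.1351 − 3918 = 717.1351; wedge = 94.14 − 67.606 = 26.534.
Deadweight loss = ½ × 717.1351 × 26.534 = 9514.23.

9514.23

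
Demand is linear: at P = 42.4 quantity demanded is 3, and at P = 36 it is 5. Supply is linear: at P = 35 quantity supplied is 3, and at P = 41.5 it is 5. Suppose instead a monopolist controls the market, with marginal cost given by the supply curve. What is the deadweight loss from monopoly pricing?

6.10

Demand slope = (36 − 42.4)/(5 − 3) = −3.2, so P = 52 − 3.2Q.
Supply slope = (41.5 − 35)/(5 − 3) = 3.25, so P = 25.25 + 3.25Q.
Competitive equilibrium: 52 − 3.2Q = 25.25 + 3.25Q → Q* = 4.1473, P* = 38.7287.
Marginal revenue: MR = 52 − 6.4Q. Set MR = MC: 52 − 6.4Q = 25.25 + 3.25Q → Q_m = 2.772.
Price P_m = 52 − 3.2·2.772 = 43.1296; MC(Q_m) = 25.25 + 3.25·2.772 = 34.259.
Competitive Q* = 4.1473, so ΔQ = 1.3753; wedge = 43.1296 − 34.259 = 8.8706.
Welfare loss = ½ × 1.3753 × 8.8706 = 6.10.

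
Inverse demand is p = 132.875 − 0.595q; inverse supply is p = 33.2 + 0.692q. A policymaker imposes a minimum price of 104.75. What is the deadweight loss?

586.07

Competitive equilibrium: 132.875 − 0.595q = 33.2 + 0.692q → q* = 77.4476, p* = 86.7937.
At the floor p = 104.75, quantity demanded = (132.875 − 104.75)/0.595 = 47.2689.
Sellers' marginal cost at q' = 47.2689: 33.2 + 0.692·47.2689 = 65.9101.
Δq = 77.4476 − 47.2689 = 30.1787; wedge = 104.75 − 65.9101 = 38.8399.
Deadweight loss = ½ × 30.1787 × 38.8399 = 586.07.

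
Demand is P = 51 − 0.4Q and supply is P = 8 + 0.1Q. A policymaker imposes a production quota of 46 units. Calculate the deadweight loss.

Competitive equilibrium: 51 − 0.4Q = 8 + 0.1Q → Q* = 86, P* = 16.6.
At Q = 46: demand price = 51 − 0.4·46 = 32.6; supply price = 8 + 0.1·46 = 12.6.
ΔQ = 86 − 46 = 40; wedge = 32.6 − 12.6 = 20.
The triangle = ½ × 40 × 20 = 400.

400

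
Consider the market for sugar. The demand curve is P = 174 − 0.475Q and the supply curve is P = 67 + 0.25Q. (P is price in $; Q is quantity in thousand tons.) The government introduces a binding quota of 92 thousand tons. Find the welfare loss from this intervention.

$1120.06 thousand

Competitive equilibrium: 174 − 0.475Q = 67 + 0.25Q → Q* = 147.5862, P* = 103.8966.
At Q = 92: demand price = 174 − 0.475·92 = 130.3; supply price = 67 + 0.25·92 = 90.
ΔQ = 147.5862 − 92 = 55.5862; wedge = 130.3 − 90 = 40.3.
DWL = ½ × 55.5862 × 40.3 = $1120.06 thousand.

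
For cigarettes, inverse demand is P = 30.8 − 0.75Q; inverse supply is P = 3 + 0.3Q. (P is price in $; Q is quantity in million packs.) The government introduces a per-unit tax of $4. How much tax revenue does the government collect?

Competitive equilibrium: 30.8 − 0.75Q = 3 + 0.3Q → Q* = 26.4762, P* = 10.9429.
With the tax, the buyer price exceeds the seller price by 4: (30.8 − 0.75Q) − (3 + 0.3Q) = 4 → Q' = 22.6667.
Tax revenue = 4 × 22.6667 = $90.67 million.

$90.67 million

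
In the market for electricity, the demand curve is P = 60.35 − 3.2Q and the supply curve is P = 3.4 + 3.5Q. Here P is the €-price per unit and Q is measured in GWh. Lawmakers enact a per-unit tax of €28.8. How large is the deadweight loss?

€61.90

Competitive equilibrium: 60.35 − 3.2Q = 3.4 + 3.5Q → Q* = 8.5, P* = 33.15.
With the tax, the buyer price exceeds the seller price by 28.8: (60.35 − 3.2Q) − (3.4 + 3.5Q) = 28.8 → Q' = 4.2015.
ΔQ = 8.5 − 4.2015 = 4.2985; the wedge equals the tax, 28.8.
Deadweight loss = ½ × 4.2985 × 28.8 = €61.90.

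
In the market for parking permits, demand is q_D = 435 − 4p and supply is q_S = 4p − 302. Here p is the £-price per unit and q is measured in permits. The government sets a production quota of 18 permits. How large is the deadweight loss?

£588.06

In inverse form: demand p = 108.75 − 0.25q, supply p = 75.5 + 0.25q.
Competitive equilibrium: 108.75 − 0.25q = 75.5 + 0.25q → q* = 66.5, p* = 92.125.
At q = 18: demand price = 108.75 − 0.25·18 = 104.25; supply price = 75.5 + 0.25·18 = 80.
Δq = 66.5 − 18 = 48.5; wedge = 104.25 − 80 = 24.25.
The triangle = ½ × 48.5 × 24.25 = £588.06.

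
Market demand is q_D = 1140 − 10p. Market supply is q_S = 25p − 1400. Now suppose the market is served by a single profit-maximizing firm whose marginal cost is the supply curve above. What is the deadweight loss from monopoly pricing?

2085.81

In inverse form: demand p = 114 − 0.1q, supply p = 56 + 0.04q.
Competitive equilibrium: 114 − 0.1q = 56 + 0.04q → q* = 414.2857, p* = 72.5714.
Marginal revenue: MR = 114 − 0.2q. Set MR = MC: 114 − 0.2q = 56 + 0.04q → q_m = 241.6667.
Price p_m = 114 − 0.1·241.6667 = 89.8333; MC(q_m) = 56 + 0.04·241.6667 = 65.6667.
Competitive q* = 414.2857, so Δq = 172.619; wedge = 89.8333 − 65.6667 = 24.1666.
The triangle = ½ × 172.619 × 24.1666 = 2085.81.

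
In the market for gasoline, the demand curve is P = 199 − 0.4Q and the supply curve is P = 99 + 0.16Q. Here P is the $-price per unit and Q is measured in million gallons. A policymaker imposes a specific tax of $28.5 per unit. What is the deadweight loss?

Competitive equilibrium: 199 − 0.4Q = 99 + 0.16Q → Q* = 178.5714, P* = 127.5714.
With the tax, the buyer price exceeds the seller price by 28.5: (199 − 0.4Q) − (99 + 0.16Q) = 28.5 → Q' = 127.6786.
ΔQ = 178.5714 − 127.6786 = 50.8928; the wedge equals the tax, 28.5.
Welfare loss = ½ × 50.8928 × 28.5 = $725.22 million.

$725.22 million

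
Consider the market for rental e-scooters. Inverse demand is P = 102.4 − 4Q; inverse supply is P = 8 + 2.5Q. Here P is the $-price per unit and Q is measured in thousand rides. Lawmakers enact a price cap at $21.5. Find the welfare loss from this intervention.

Competitive equilibrium: 102.4 − 4Q = 8 + 2.5Q → Q* = 14.5231, P* = 44.3077.
At the ceiling P = 21.5, quantity supplied = (21.5 − 8)/2.5 = 5.4.
Willingness to pay at Q' = 5.4: 102.4 − 4·5.4 = 80.8.
ΔQ = 14.5231 − 5.4 = 9.1231; wedge = 80.8 − 21.5 = 59.3.
DWL = ½ × 9.1231 × 59.3 = $270.50 thousand.

$270.50 thousand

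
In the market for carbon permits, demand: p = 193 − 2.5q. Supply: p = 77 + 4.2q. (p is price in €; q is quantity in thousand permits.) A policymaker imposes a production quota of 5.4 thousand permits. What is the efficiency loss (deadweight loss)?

€475.47 thousand

Competitive equilibrium: 193 − 2.5q = 77 + 4.2q → q* = 17.313433, p* = 149.716418.
At q = 5.4: demand price = 193 − 2.5·5.4 = 179.5; supply price = 77 + 4.2·5.4 = 99.68.
Δq = 17.313433 − 5.4 = 11.913433; wedge = 179.5 − 99.68 = 79.82.
The triangle = ½ × 11.913433 × 79.82 = €475.47 thousand.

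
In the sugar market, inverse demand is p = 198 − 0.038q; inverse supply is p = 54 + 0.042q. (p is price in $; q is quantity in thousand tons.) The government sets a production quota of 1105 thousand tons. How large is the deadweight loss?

Competitive equilibrium: 198 − 0.038q = 54 + 0.042q → q* = 1800, p* = 129.6.
At q = 1105: demand price = 198 − 0.038·1105 = 156.01; supply price = 54 + 0.042·1105 = 100.41.
Δq = 1800 − 1105 = 695; wedge = 156.01 − 100.41 = 55.6.
The triangle = ½ × 695 × 55.6 = $19321 thousand.

$19321 thousand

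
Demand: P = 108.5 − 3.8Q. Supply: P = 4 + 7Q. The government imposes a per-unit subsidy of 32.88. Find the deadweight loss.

Competitive equilibrium: 108.5 − 3.8Q = 4 + 7Q → Q* = 9.6759, P* = 71.7315.
The subsidy lowers effective supply by 32.88: P = 7Q − 28.88.
New quantity: 108.5 − 3.8Q = 7Q − 28.88 → Q' = 12.7204.
Overproduction ΔQ = 12.7204 − 9.6759 = 3.0445; wedge = subsidy = 32.88.
The triangle = ½ × 3.0445 × 32.88 = 50.05.

50.05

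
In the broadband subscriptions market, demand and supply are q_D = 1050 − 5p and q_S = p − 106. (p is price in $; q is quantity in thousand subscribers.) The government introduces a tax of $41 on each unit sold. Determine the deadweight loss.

$700.42 thousand

In inverse form: demand p = 210 − 0.2q, supply p = 106 + q.
Competitive equilibrium: 210 − 0.2q = 106 + q → q* = 86.6667, p* = 192.6667.
With the tax, the buyer price exceeds the seller price by 41: (210 − 0.2q) − (106 + q) = 41 → q' = 52.5.
Δq = 86.6667 − 52.5 = 34.1667; the wedge equals the tax, 41.
Welfare loss = ½ × 34.1667 × 41 = $700.42 thousand.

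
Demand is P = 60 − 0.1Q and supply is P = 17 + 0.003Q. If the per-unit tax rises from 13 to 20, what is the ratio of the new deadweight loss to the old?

Competitive equilibrium: 60 − 0.1Q = 17 + 0.003Q → Q* = 417.4757, P* = 18.2524.
For a per-unit tax t: ΔQ = t/0.103, so DWL = ½·t·(t/0.103) = t²/0.206.
At t = 13: DWL = 820.388. At t = 20: DWL = 1941.748.
Ratio = (20/13)² = 2.367.

2.367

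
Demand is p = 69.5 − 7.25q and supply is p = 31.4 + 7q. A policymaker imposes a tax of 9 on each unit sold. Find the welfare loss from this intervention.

2.84

Competitive equilibrium: 69.5 − 7.25q = 31.4 + 7q → q* = 2.6737, p* = 50.1158.
With the tax, the buyer price exceeds the seller price by 9: (69.5 − 7.25q) − (31.4 + 7q) = 9 → q' = 2.0421.
Δq = 2.6737 − 2.0421 = 0.6316; the wedge equals the tax, 9.
Welfare loss = ½ × 0.6316 × 9 = 2.84.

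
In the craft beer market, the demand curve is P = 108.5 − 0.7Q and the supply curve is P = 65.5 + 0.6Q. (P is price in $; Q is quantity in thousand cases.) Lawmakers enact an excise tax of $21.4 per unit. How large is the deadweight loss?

$176.14 thousand

Competitive equilibrium: 108.5 − 0.7Q = 65.5 + 0.6Q → Q* = 33.0769, P* = 85.3462.
With the tax, the buyer price exceeds the seller price by 21.4: (108.5 − 0.7Q) − (65.5 + 0.6Q) = 21.4 → Q' = 16.6154.
ΔQ = 33.0769 − 16.6154 = 16.4615; the wedge equals the tax, 21.4.
DWL = ½ × 16.4615 × 21.4 = $176.14 thousand.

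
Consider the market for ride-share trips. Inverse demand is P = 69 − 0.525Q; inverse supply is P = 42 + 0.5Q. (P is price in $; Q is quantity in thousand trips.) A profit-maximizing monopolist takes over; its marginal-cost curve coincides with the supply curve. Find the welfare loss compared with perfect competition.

Competitive equilibrium: 69 − 0.525Q = 42 + 0.5Q → Q* = 26.3415, P* = 55.1707.
Marginal revenue: MR = 69 − 1.05Q. Set MR = MC: 69 − 1.05Q = 42 + 0.5Q → Q_m = 17.4194.
Price P_m = 69 − 0.525·17.4194 = 59.8548; MC(Q_m) = 42 + 0.5·17.4194 = 50.7097.
Competitive Q* = 26.3415, so ΔQ = 8.9221; wedge = 59.8548 − 50.7097 = 9.1451.
Deadweight loss = ½ × 8.9221 × 9.1451 = $40.80 thousand.

$40.80 thousand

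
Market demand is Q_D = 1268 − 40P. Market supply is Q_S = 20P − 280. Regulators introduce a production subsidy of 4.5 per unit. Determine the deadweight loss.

In inverse form: demand P = 31.7 − 0.025Q, supply P = 14 + 0.05Q.
Competitive equilibrium: 31.7 − 0.025Q = 14 + 0.05Q → Q* = 236, P* = 25.8.
The subsidy lowers effective supply by 4.5: P = 9.5 + 0.05Q.
New quantity: 31.7 − 0.025Q = 9.5 + 0.05Q → Q' = 296.
Overproduction ΔQ = 296 − 236 = 60; wedge = subsidy = 4.5.
Welfare loss = ½ × 60 × 4.5 = 135.

135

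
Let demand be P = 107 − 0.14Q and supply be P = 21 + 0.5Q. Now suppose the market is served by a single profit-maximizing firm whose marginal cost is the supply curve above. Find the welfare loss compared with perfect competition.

186.15

Competitive equilibrium: 107 − 0.14Q = 21 + 0.5Q → Q* = 134.375, P* = 88.1875.
Marginal revenue: MR = 107 − 0.28Q. Set MR = MC: 107 − 0.28Q = 21 + 0.5Q → Q_m = 110.2564.
Price P_m = 107 − 0.14·110.2564 = 91.5641; MC(Q_m) = 21 + 0.5·110.2564 = 76.1282.
Competitive Q* = 134.375, so ΔQ = 24.1186; wedge = 91.5641 − 76.1282 = 15.4359.
The triangle = ½ × 24.1186 × 15.4359 = 186.15.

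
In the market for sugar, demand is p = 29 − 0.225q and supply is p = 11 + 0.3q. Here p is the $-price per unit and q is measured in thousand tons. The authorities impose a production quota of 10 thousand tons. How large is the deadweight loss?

Competitive equilibrium: 29 − 0.225q = 11 + 0.3q → q* = 34.2857, p* = 21.2857.
At q = 10: demand price = 29 − 0.225·10 = 26.75; supply price = 11 + 0.3·10 = 14.
Δq = 34.2857 − 10 = 24.2857; wedge = 26.75 − 14 = 12.75.
The triangle = ½ × 24.2857 × 12.75 = $154.82 thousand.

$154.82 thousand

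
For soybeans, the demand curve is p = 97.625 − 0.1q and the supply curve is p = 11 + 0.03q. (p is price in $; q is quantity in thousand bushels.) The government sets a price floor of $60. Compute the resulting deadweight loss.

$5470.13 thousand

Competitive equilibrium: 97.625 − 0.1q = 11 + 0.03q → q* = 666.3462, p* = 30.9904.
At the floor p = 60, quantity demanded = (97.625 − 60)/0.1 = 376.25.
Sellers' marginal cost at q' = 376.25: 11 + 0.03·376.25 = 22.2875.
Δq = 666.3462 − 376.25 = 290.0962; wedge = 60 − 22.2875 = 37.7125.
DWL = ½ × 290.0962 × 37.7125 = $5470.13 thousand.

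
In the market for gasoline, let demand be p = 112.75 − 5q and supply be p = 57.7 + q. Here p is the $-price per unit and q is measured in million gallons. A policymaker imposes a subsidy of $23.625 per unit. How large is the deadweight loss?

Competitive equilibrium: 112.75 − 5q = 57.7 + q → q* = 9.175, p* = 66.875.
The subsidy lowers effective supply by 23.625: p = 34.075 + q.
New quantity: 112.75 − 5q = 34.075 + q → q' = 13.1125.
Overproduction Δq = 13.1125 − 9.175 = 3.9375; wedge = subsidy = 23.625.
The triangle = ½ × 3.9375 × 23.625 = $46.51 million.

$46.51 million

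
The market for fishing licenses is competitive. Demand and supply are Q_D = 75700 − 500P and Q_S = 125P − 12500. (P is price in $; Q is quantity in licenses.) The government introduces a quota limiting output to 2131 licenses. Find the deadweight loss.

$45270.405

In inverse form: demand P = 151.4 − 0.002Q, supply P = 100 + 0.008Q.
Competitive equilibrium: 151.4 − 0.002Q = 100 + 0.008Q → Q* = 5140, P* = 141.12.
At Q = 2131: demand price = 151.4 − 0.002·2131 = 147.138; supply price = 100 + 0.008·2131 = 117.048.
ΔQ = 5140 − 2131 = 3009; wedge = 147.138 − 117.048 = 30.09.
Welfare loss = ½ × 3009 × 30.09 = $45270.405.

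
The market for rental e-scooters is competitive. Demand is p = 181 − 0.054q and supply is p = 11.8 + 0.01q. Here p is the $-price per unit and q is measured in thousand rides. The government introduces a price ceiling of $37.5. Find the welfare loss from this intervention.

$174.05 thousand

Competitive equilibrium: 181 − 0.054q = 11.8 + 0.01q → q* = 2643.75, p* = 38.2375.
At the ceiling p = 37.5, quantity supplied = (37.5 − 11.8)/0.01 = 2570.
Willingness to pay at q' = 2570: 181 − 0.054·2570 = 42.22.
Δq = 2643.75 − 2570 = 73.75; wedge = 42.22 − 37.5 = 4.72.
Deadweight loss = ½ × 73.75 × 4.72 = $174.05 thousand.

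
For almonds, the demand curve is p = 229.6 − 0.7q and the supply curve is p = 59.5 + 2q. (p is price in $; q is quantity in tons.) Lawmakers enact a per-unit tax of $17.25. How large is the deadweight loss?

Competitive equilibrium: 229.6 − 0.7q = 59.5 + 2q → q* = 63, p* = 185.5.
With the tax, the buyer price exceeds the seller price by 17.25: (229.6 − 0.7q) − (59.5 + 2q) = 17.25 → q' = 56.6111.
Δq = 63 − 56.6111 = 6.3889; the wedge equals the tax, 17.25.
DWL = ½ × 6.3889 × 17.25 = $55.10.

$55.10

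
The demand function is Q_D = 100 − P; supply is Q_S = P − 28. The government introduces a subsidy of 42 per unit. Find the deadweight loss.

In inverse form: demand P = 100 − Q, supply P = 28 + Q.
Competitive equilibrium: 100 − Q = 28 + Q → Q* = 36, P* = 64.
The subsidy lowers effective supply by 42: P = Q − 14.
New quantity: 100 − Q = Q − 14 → Q' = 57.
Overproduction ΔQ = 57 − 36 = 21; wedge = subsidy = 42.
The triangle = ½ × 21 × 42 = 441.

441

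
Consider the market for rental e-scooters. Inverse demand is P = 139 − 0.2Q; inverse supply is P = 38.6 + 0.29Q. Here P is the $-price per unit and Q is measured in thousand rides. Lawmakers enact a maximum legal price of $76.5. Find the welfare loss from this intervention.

$1349.18 thousand

Competitive equilibrium: 139 − 0.2Q = 38.6 + 0.29Q → Q* = 204.898, P* = 98.0204.
At the ceiling P = 76.5, quantity supplied = (76.5 − 38.6)/0.29 = 130.6897.
Willingness to pay at Q' = 130.6897: 139 − 0.2·130.6897 = 112.8621.
ΔQ = 204.898 − 130.6897 = 74.2083; wedge = 112.8621 − 76.5 = 36.3621.
Deadweight loss = ½ × 74.2083 × 36.3621 = $1349.18 thousand.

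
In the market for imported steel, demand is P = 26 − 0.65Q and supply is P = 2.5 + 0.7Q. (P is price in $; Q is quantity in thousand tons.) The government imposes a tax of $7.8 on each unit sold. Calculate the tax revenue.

$90.71 thousand

Competitive equilibrium: 26 − 0.65Q = 2.5 + 0.7Q → Q* = 17.4074, P* = 14.6852.
With the tax, the buyer price exceeds the seller price by 7.8: (26 − 0.65Q) − (2.5 + 0.7Q) = 7.8 → Q' = 11.6296.
Tax revenue = 7.8 × 11.6296 = $90.71 thousand.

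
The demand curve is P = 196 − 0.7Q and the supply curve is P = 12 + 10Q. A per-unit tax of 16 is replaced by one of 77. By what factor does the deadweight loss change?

23.160

Competitive equilibrium: 196 − 0.7Q = 12 + 10Q → Q* = 17.1963, P* = 183.9626.
For a per-unit tax t: ΔQ = t/10.7, so DWL = ½·t·(t/10.7) = t²/21.4.
At t = 16: DWL = 11.963. At t = 77: DWL = 277.056.
Ratio = (77/16)² = 23.160.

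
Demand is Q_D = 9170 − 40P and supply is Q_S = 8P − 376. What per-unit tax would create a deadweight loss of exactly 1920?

24

In inverse form: demand P = 229.25 − 0.025Q, supply P = 47 + 0.125Q.
Competitive equilibrium: 229.25 − 0.025Q = 47 + 0.125Q → Q* = 1215, P* = 198.875.
A tax t gives ΔQ = t/0.15 and wedge t, so DWL = t²/0.3.
t²/0.3 = 1920 → t² = 576 → t = 24.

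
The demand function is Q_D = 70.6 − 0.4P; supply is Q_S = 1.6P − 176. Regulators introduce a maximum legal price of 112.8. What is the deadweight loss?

441

In inverse form: demand P = 176.5 − 2.5Q, supply P = 110 + 0.625Q.
Competitive equilibrium: 176.5 − 2.5Q = 110 + 0.625Q → Q* = 21.28, P* = 123.3.
At the ceiling P = 112.8, quantity supplied = (112.8 − 110)/0.625 = 4.48.
Willingness to pay at Q' = 4.48: 176.5 − 2.5·4.48 = 165.3.
ΔQ = 21.28 − 4.48 = 16.8; wedge = 165.3 − 112.8 = 52.5.
Welfare loss = ½ × 16.8 × 52.5 = 441.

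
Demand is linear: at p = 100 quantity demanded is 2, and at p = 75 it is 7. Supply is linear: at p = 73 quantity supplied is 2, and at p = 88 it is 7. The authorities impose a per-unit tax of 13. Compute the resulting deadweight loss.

10.56

Demand slope = (75 − 100)/(7 − 2) = −5, so p = 110 − 5q.
Supply slope = (88 − 73)/(7 − 2) = 3, so p = 67 + 3q.
Competitive equilibrium: 110 − 5q = 67 + 3q → q* = 5.375, p* = 83.125.
With the tax, the buyer price exceeds the seller price by 13: (110 − 5q) − (67 + 3q) = 13 → q' = 3.75.
Δq = 5.375 − 3.75 = 1.625; the wedge equals the tax, 13.
The triangle = ½ × 1.625 × 13 = 10.56.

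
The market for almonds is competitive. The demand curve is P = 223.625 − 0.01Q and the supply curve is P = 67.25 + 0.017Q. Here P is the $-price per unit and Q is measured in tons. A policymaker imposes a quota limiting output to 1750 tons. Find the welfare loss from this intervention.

Competitive equilibrium: 223.625 − 0.01Q = 67.25 + 0.017Q → Q* = 5791.6667, P* = 165.7083.
At Q = 1750: demand price = 223.625 − 0.01·1750 = 206.125; supply price = 67.25 + 0.017·1750 = 97.
ΔQ = 5791.6667 − 1750 = 4041.6667; wedge = 206.125 − 97 = 109.125.
DWL = ½ × 4041.6667 × 109.125 = $220523.44.

$220523.44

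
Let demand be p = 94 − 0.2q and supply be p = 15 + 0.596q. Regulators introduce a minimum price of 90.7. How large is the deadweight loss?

2725.08

Competitive equilibrium: 94 − 0.2q = 15 + 0.596q → q* = 99.2462, p* = 74.1508.
At the floor p = 90.7, quantity demanded = (94 − 90.7)/0.2 = 16.5.
Sellers' marginal cost at q' = 16.5: 15 + 0.596·16.5 = 24.834.
Δq = 99.2462 − 16.5 = 82.7462; wedge = 90.7 − 24.834 = 65.866.
The triangle = ½ × 82.7462 × 65.866 = 2725.08.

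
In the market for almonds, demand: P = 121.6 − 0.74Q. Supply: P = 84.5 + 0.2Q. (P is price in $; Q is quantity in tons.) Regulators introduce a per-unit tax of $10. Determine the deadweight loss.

Competitive equilibrium: 121.6 − 0.74Q = 84.5 + 0.2Q → Q* = 39.4681, P* = 92.3936.
With the tax, the buyer price exceeds the seller price by 10: (121.6 − 0.74Q) − (84.5 + 0.2Q) = 10 → Q' = 28.8298.
ΔQ = 39.4681 − 28.8298 = 10.6383; the wedge equals the tax, 10.
The triangle = ½ × 10.6383 × 10 = $53.19.

$53.19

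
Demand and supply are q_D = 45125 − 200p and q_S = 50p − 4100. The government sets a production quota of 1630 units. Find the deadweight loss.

211665.31

In inverse form: demand p = 225.625 − 0.005q, supply p = 82 + 0.02q.
Competitive equilibrium: 225.625 − 0.005q = 82 + 0.02q → q* = 5745, p* = 196.9.
At q = 1630: demand price = 225.625 − 0.005·1630 = 217.475; supply price = 82 + 0.02·1630 = 114.6.
Δq = 5745 − 1630 = 4115; wedge = 217.475 − 114.6 = 102.875.
Welfare loss = ½ × 4115 × 102.875 = 211665.31.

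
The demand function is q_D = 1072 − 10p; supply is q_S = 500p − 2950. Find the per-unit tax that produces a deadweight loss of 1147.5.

15.3

In inverse form: demand p = 107.2 − 0.1q, supply p = 5.9 + 0.002q.
Competitive equilibrium: 107.2 − 0.1q = 5.9 + 0.002q → q* = 993.1373, p* = 7.8863.
A tax t gives Δq = t/0.102 and wedge t, so DWL = t²/0.204.
t²/0.204 = 1147.5 → t² = 234.09 → t = 15.3.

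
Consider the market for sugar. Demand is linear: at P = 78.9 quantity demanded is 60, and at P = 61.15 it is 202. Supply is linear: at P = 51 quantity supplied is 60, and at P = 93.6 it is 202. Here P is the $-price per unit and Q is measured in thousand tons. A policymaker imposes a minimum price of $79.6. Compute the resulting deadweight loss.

Demand slope = (61.15 − 78.9)/(202 − 60) = −0.125, so P = 86.4 − 0.125Q.
Supply slope = (93.6 − 51)/(202 − 60) = 0.3, so P = 33 + 0.3Q.
Competitive equilibrium: 86.4 − 0.125Q = 33 + 0.3Q → Q* = 125.6471, P* = 70.6941.
At the floor P = 79.6, quantity demanded = (86.4 − 79.6)/0.125 = 54.4.
Sellers' marginal cost at Q' = 54.4: 33 + 0.3·54.4 = 49.32.
ΔQ = 125.6471 − 54.4 = 71.2471; wedge = 79.6 − 49.32 = 30.28.
The triangle = ½ × 71.2471 × 30.28 = $1078.68 thousand.

$1078.68 thousand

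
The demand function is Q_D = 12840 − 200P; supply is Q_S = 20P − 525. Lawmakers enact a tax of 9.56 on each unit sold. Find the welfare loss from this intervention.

In inverse form: demand P = 64.2 − 0.005Q, supply P = 26.25 + 0.05Q.
Competitive equilibrium: 64.2 − 0.005Q = 26.25 + 0.05Q → Q* = 690, P* = 60.75.
With the tax, the buyer price exceeds the seller price by 9.56: (64.2 − 0.005Q) − (26.25 + 0.05Q) = 9.56 → Q' = 516.1818.
ΔQ = 690 − 516.1818 = 173.8182; the wedge equals the tax, 9.56.
Deadweight loss = ½ × 173.8182 × 9.56 = 830.85.

830.85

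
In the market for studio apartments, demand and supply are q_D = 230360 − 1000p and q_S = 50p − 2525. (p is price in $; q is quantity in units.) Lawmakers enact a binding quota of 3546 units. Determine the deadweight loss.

$264473.70

In inverse form: demand p = 230.36 − 0.001q, supply p = 50.5 + 0.02q.
Competitive equilibrium: 230.36 − 0.001q = 50.5 + 0.02q → q* = 8564.7619, p* = 221.7952.
At q = 3546: demand price = 230.36 − 0.001·3546 = 226.814; supply price = 50.5 + 0.02·3546 = 121.42.
Δq = 8564.7619 − 3546 = 5018.7619; wedge = 226.814 − 121.42 = 105.394.
Deadweight loss = ½ × 5018.7619 × 105.394 = $264473.70.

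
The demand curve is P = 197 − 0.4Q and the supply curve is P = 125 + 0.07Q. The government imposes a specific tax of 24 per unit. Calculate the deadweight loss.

Competitive equilibrium: 197 − 0.4Q = 125 + 0.07Q → Q* = 153.1915, P* = 135.7234.
With the tax, the buyer price exceeds the seller price by 24: (197 − 0.4Q) − (125 + 0.07Q) = 24 → Q' = 102.1277.
ΔQ = 153.1915 − 102.1277 = 51.0638; the wedge equals the tax, 24.
Welfare loss = ½ × 51.0638 × 24 = 612.77.

612.77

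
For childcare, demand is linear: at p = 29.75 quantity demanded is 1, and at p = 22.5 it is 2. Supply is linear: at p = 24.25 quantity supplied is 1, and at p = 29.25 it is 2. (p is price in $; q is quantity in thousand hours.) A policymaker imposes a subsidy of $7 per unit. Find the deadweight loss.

Demand slope = (22.5 − 29.75)/(2 − 1) = −7.25, so p = 37 − 7.25q.
Supply slope = (29.25 − 24.25)/(2 − 1) = 5, so p = 19.25 + 5q.
Competitive equilibrium: 37 − 7.25q = 19.25 + 5q → q* = 1.449, p* = 26.4949.
The subsidy lowers effective supply by 7: p = 12.25 + 5q.
New quantity: 37 − 7.25q = 12.25 + 5q → q' = 2.0204.
Overproduction Δq = 2.0204 − 1.449 = 0.5714; wedge = subsidy = 7.
The triangle = ½ × 0.5714 × 7 = $2 thousand.

$2 thousand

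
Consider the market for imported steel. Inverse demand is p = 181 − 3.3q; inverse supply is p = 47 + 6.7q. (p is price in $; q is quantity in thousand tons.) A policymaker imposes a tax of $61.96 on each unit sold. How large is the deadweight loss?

$191.95 thousand

Competitive equilibrium: 181 − 3.3q = 47 + 6.7q → q* = 13.4, p* = 136.78.
With the tax, the buyer price exceeds the seller price by 61.96: (181 − 3.3q) − (47 + 6.7q) = 61.96 → q' = 7.204.
Δq = 13.4 − 7.204 = 6.196; the wedge equals the tax, 61.96.
DWL = ½ × 6.196 × 61.96 = $191.95 thousand.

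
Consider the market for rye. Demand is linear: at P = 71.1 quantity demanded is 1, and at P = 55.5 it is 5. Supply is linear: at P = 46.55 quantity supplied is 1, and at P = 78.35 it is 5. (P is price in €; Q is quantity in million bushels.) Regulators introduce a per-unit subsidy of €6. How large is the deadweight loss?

Demand slope = (55.5 − 71.1)/(5 − 1) = −3.9, so P = 75 − 3.9Q.
Supply slope = (78.35 − 46.55)/(5 − 1) = 7.95, so P = 38.6 + 7.95Q.
Competitive equilibrium: 75 − 3.9Q = 38.6 + 7.95Q → Q* = 3.0717, P* = 63.0203.
The subsidy lowers effective supply by 6: P = 32.6 + 7.95Q.
New quantity: 75 − 3.9Q = 32.6 + 7.95Q → Q' = 3.5781.
Overproduction ΔQ = 3.5781 − 3.0717 = 0.5064; wedge = subsidy = 6.
Deadweight loss = ½ × 0.5064 × 6 = €1.52 million.

€1.52 million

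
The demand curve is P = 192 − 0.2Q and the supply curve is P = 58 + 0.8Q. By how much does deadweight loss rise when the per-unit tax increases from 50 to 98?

Competitive equilibrium: 192 − 0.2Q = 58 + 0.8Q → Q* = 134, P* = 165.2.
For a per-unit tax t: ΔQ = t/1, so DWL = ½·t·(t/1) = t²/2.
At t = 50: DWL = 1250. At t = 98: DWL = 4802.
Increase = 4802 − 1250 = 3552.

3552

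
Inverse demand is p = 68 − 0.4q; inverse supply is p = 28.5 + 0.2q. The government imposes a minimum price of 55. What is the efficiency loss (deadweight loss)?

Competitive equilibrium: 68 − 0.4q = 28.5 + 0.2q → q* = 65.8333, p* = 41.6667.
At the floor p = 55, quantity demanded = (68 − 55)/0.4 = 32.5.
Sellers' marginal cost at q' = 32.5: 28.5 + 0.2·32.5 = 35.
Δq = 65.8333 − 32.5 = 33.3333; wedge = 55 − 35 = 20.
Welfare loss = ½ × 33.3333 × 20 = 333.33.

333.33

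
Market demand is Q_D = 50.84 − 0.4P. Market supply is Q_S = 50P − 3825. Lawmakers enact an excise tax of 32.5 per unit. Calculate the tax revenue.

233.43

In inverse form: demand P = 127.1 − 2.5Q, supply P = 76.5 + 0.02Q.
Competitive equilibrium: 127.1 − 2.5Q = 76.5 + 0.02Q → Q* = 20.0794, P* = 76.9016.
With the tax, the buyer price exceeds the seller price by 32.5: (127.1 − 2.5Q) − (76.5 + 0.02Q) = 32.5 → Q' = 7.1825.
Tax revenue = 32.5 × 7.1825 = 233.43.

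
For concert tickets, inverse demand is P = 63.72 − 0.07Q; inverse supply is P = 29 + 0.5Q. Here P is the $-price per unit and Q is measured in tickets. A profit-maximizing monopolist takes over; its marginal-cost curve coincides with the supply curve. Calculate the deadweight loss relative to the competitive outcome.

$12.65

Competitive equilibrium: 63.72 − 0.07Q = 29 + 0.5Q → Q* = 60.9123, P* = 59.4561.
Marginal revenue: MR = 63.72 − 0.14Q. Set MR = MC: 63.72 − 0.14Q = 29 + 0.5Q → Q_m = 54.25.
Price P_m = 63.72 − 0.07·54.25 = 59.9225; MC(Q_m) = 29 + 0.5·54.25 = 56.125.
Competitive Q* = 60.9123, so ΔQ = 6.6623; wedge = 59.9225 − 56.125 = 3.7975.
Deadweight loss = ½ × 6.6623 × 3.7975 = $12.65.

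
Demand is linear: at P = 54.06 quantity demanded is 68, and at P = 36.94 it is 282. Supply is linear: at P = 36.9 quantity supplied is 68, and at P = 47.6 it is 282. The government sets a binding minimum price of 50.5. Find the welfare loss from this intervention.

497.66

Demand slope = (36.94 − 54.06)/(282 − 68) = −0.08, so P = 59.5 − 0.08Q.
Supply slope = (47.6 − 36.9)/(282 − 68) = 0.05, so P = 33.5 + 0.05Q.
Competitive equilibrium: 59.5 − 0.08Q = 33.5 + 0.05Q → Q* = 200, P* = 43.5.
At the floor P = 50.5, quantity demanded = (59.5 − 50.5)/0.08 = 112.5.
Sellers' marginal cost at Q' = 112.5: 33.5 + 0.05·112.5 = 39.125.
ΔQ = 200 − 112.5 = 87.5; wedge = 50.5 − 39.125 = 11.375.
Welfare loss = ½ × 87.5 × 11.375 = 497.66.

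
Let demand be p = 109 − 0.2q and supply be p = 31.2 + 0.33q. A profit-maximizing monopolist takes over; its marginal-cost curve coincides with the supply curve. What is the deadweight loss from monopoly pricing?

428.62

Competitive equilibrium: 109 − 0.2q = 31.2 + 0.33q → q* = 146.7925, p* = 79.6415.
Marginal revenue: MR = 109 − 0.4q. Set MR = MC: 109 − 0.4q = 31.2 + 0.33q → q_m = 106.5753.
Price p_m = 109 − 0.2·106.5753 = 87.6849; MC(q_m) = 31.2 + 0.33·106.5753 = 66.3698.
Competitive q* = 146.7925, so Δq = 40.2172; wedge = 87.6849 − 66.3698 = 21.3151.
Deadweight loss = ½ × 40.2172 × 21.3151 = 428.62.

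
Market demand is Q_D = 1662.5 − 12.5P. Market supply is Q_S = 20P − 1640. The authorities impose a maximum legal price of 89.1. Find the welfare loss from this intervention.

In inverse form: demand P = 133 − 0.08Q, supply P = 82 + 0.05Q.
Competitive equilibrium: 133 − 0.08Q = 82 + 0.05Q → Q* = 392.3077, P* = 101.6154.
At the ceiling P = 89.1, quantity supplied = (89.1 − 82)/0.05 = 142.
Willingness to pay at Q' = 142: 133 − 0.08·142 = 121.64.
ΔQ = 392.3077 − 142 = 250.3077; wedge = 121.64 − 89.1 = 32.54.
The triangle = ½ × 250.3077 × 32.54 = 4072.51.

4072.51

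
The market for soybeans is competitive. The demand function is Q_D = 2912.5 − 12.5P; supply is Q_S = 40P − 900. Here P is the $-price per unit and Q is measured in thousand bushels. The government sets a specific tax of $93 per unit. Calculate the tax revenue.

In inverse form: demand P = 233 − 0.08Q, supply P = 22.5 + 0.025Q.
Competitive equilibrium: 233 − 0.08Q = 22.5 + 0.025Q → Q* = 2004.7619, P* = 72.619.
With the tax, the buyer price exceeds the seller price by 93: (233 − 0.08Q) − (22.5 + 0.025Q) = 93 → Q' = 1119.0476.
Tax revenue = 93 × 1119.0476 = $104071.43 thousand.

$104071.43 thousand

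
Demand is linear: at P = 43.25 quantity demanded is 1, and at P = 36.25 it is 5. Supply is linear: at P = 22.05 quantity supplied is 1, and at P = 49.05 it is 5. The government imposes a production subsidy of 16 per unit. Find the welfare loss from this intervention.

15.06

Demand slope = (36.25 − 43.25)/(5 − 1) = −1.75, so P = 45 − 1.75Q.
Supply slope = (49.05 − 22.05)/(5 − 1) = 6.75, so P = 15.3 + 6.75Q.
Competitive equilibrium: 45 − 1.75Q = 15.3 + 6.75Q → Q* = 3.4941, P* = 38.8853.
The subsidy lowers effective supply by 16: P = 6.75Q − 0.7.
New quantity: 45 − 1.75Q = 6.75Q − 0.7 → Q' = 5.3765.
Overproduction ΔQ = 5.3765 − 3.4941 = 1.8824; wedge = subsidy = 16.
Welfare loss = ½ × 1.8824 × 16 = 15.06.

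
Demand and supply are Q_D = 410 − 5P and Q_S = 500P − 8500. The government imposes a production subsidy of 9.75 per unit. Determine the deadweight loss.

In inverse form: demand P = 82 − 0.2Q, supply P = 17 + 0.002Q.
Competitive equilibrium: 82 − 0.2Q = 17 + 0.002Q → Q* = 321.7822, P* = 17.6436.
The subsidy lowers effective supply by 9.75: P = 7.25 + 0.002Q.
New quantity: 82 − 0.2Q = 7.25 + 0.002Q → Q' = 370.0495.
Overproduction ΔQ = 370.0495 − 321.7822 = 48.2673; wedge = subsidy = 9.75.
Welfare loss = ½ × 48.2673 × 9.75 = 235.30.

235.30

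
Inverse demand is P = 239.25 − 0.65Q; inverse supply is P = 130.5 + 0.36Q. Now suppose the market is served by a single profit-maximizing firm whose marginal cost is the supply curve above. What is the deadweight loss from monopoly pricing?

897.67

Competitive equilibrium: 239.25 − 0.65Q = 130.5 + 0.36Q → Q* = 107.67327, P* = 169.26238.
Marginal revenue: MR = 239.25 − 1.3Q. Set MR = MC: 239.25 − 1.3Q = 130.5 + 0.36Q → Q_m = 65.51205.
Price P_m = 239.25 − 0.65·65.51205 = 196.66717; MC(Q_m) = 130.5 + 0.36·65.51205 = 154.08434.
Competitive Q* = 107.67327, so ΔQ = 42.16122; wedge = 196.66717 − 154.08434 = 42.58283.
DWL = ½ × 42.16122 × 42.58283 = 897.67.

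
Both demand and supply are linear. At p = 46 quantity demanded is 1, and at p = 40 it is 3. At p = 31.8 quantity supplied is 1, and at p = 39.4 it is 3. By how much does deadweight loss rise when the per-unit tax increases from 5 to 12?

Demand slope = (40 − 46)/(3 − 1) = −3, so p = 49 − 3q.
Supply slope = (39.4 − 31.8)/(3 − 1) = 3.8, so p = 28 + 3.8q.
Competitive equilibrium: 49 − 3q = 28 + 3.8q → q* = 3.0882, p* = 39.7353.
For a per-unit tax t: Δq = t/6.8, so DWL = ½·t·(t/6.8) = t²/13.6.
At t = 5: DWL = 1.838. At t = 12: DWL = 10.588.
Increase = 10.588 − 1.838 = 8.75.

8.75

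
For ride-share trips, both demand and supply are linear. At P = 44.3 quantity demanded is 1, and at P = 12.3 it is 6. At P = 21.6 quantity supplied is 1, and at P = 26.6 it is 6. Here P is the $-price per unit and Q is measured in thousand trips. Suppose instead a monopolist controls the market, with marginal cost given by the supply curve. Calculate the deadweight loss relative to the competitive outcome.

Demand slope = (12.3 − 44.3)/(6 − 1) = −6.4, so P = 50.7 − 6.4Q.
Supply slope = (26.6 − 21.6)/(6 − 1) = 1, so P = 20.6 + Q.
Competitive equilibrium: 50.7 − 6.4Q = 20.6 + Q → Q* = 4.0676, P* = 24.6676.
Marginal revenue: MR = 50.7 − 12.8Q. Set MR = MC: 50.7 − 12.8Q = 20.6 + Q → Q_m = 2.1812.
Price P_m = 50.7 − 6.4·2.1812 = 36.7403; MC(Q_m) = 20.6 + 1·2.1812 = 22.7812.
Competitive Q* = 4.0676, so ΔQ = 1.8864; wedge = 36.7403 − 22.7812 = 13.9591.
DWL = ½ × 1.8864 × 13.9591 = $13.17 thousand.

$13.17 thousand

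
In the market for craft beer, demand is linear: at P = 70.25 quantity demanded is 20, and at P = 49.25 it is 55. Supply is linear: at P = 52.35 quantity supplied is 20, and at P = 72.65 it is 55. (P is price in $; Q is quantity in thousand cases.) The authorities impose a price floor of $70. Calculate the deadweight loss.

Demand slope = (49.25 − 70.25)/(55 − 20) = −0.6, so P = 82.25 − 0.6Q.
Supply slope = (72.65 − 52.35)/(55 − 20) = 0.58, so P = 40.75 + 0.58Q.
Competitive equilibrium: 82.25 − 0.6Q = 40.75 + 0.58Q → Q* = 35.1695, P* = 61.1483.
At the floor P = 70, quantity demanded = (82.25 − 70)/0.6 = 20.4167.
Sellers' marginal cost at Q' = 20.4167: 40.75 + 0.58·20.4167 = 52.5917.
ΔQ = 35.1695 − 20.4167 = 14.7528; wedge = 70 − 52.5917 = 17.4083.
The triangle = ½ × 14.7528 × 17.4083 = $128.41 thousand.

$128.41 thousand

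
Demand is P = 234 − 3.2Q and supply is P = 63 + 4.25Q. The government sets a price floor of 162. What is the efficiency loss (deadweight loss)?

Competitive equilibrium: 234 − 3.2Q = 63 + 4.25Q → Q* = 22.953, P* = 160.5503.
At the floor P = 162, quantity demanded = (234 − 162)/3.2 = 22.5.
Sellers' marginal cost at Q' = 22.5: 63 + 4.25·22.5 = 158.625.
ΔQ = 22.953 − 22.5 = 0.453; wedge = 162 − 158.625 = 3.375.
DWL = ½ × 0.453 × 3.375 = 0.76.

0.76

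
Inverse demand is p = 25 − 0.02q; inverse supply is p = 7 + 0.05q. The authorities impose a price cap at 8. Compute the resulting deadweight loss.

1968.29

Competitive equilibrium: 25 − 0.02q = 7 + 0.05q → q* = 257.1429, p* = 19.8571.
At the ceiling p = 8, quantity supplied = (8 − 7)/0.05 = 20.
Willingness to pay at q' = 20: 25 − 0.02·20 = 24.6.
Δq = 257.1429 − 20 = 237.1429; wedge = 24.6 − 8 = 16.6.
Deadweight loss = ½ × 237.1429 × 16.6 = 1968.29.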